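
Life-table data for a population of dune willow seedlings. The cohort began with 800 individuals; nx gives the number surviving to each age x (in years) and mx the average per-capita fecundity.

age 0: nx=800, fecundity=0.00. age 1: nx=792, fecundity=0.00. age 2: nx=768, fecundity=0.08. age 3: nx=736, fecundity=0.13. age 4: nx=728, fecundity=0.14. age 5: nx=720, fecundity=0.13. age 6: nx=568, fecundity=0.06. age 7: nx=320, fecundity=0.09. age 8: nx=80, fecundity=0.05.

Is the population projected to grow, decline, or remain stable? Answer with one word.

declining

lx = nx/n0 = nx/800: 1, 0.99, 0.96, 0.92, 0.91, 0.9, 0.71, 0.4, 0.1
R0 = Σ lx·mx = 0 + 0 + 0.0768 + 0.1196 + 0.1274 + 0.117 + 0.0426 + 0.036 + 0.005 = 0.5244
R0 < 1, so the population is declining.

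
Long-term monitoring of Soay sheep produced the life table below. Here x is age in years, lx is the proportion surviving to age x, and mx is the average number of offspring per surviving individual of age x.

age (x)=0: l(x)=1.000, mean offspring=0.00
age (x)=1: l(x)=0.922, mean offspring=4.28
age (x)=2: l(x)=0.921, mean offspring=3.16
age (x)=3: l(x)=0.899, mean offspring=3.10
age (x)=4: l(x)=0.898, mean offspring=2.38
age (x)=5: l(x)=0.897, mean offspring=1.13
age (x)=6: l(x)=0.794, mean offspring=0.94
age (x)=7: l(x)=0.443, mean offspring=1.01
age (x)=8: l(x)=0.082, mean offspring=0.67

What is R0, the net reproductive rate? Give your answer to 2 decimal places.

lx·mx by age: 0, 3.94616, 2.91036, 2.7869, 2.13724, 1.01361, 0.74636, 0.44743, 0.05494
R0 = Σ lx·mx = 14.043 → 14.04

14.04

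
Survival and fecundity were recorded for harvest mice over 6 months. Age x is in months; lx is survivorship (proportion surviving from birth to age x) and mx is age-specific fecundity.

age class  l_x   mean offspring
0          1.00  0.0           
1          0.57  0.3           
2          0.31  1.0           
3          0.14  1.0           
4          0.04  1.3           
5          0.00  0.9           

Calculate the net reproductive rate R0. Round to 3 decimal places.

0.673

lx·mx by age: 0, 0.171, 0.31, 0.14, 0.052, 0
R0 = Σ lx·mx = 0.673 → 0.673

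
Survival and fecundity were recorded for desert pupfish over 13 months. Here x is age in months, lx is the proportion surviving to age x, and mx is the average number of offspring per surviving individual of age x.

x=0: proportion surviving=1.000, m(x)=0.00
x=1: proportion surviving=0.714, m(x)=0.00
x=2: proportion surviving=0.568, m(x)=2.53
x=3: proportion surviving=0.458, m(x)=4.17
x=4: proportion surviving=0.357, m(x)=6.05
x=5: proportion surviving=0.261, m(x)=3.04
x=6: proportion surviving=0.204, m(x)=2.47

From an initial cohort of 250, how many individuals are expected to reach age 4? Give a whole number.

89

Expected survivors = N0 · l_4 = 250 × 0.357 = 89.25 → 89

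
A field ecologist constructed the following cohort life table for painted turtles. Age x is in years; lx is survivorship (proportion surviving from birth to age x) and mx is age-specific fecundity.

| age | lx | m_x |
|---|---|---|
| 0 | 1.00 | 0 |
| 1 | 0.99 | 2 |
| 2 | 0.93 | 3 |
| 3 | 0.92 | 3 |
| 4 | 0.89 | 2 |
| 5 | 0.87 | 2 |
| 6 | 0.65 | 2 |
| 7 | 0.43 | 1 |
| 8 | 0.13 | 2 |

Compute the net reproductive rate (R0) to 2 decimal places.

13.04

lx·mx by age: 0, 1.98, 2.79, 2.76, 1.78, 1.74, 1.3, 0.43, 0.26
R0 = Σ lx·mx = 13.04 → 13.04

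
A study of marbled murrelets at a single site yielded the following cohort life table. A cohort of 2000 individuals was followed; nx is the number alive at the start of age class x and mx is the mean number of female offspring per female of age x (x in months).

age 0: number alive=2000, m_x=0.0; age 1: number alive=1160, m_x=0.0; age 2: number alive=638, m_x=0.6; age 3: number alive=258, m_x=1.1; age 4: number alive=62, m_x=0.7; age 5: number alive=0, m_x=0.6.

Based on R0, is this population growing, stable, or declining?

declining

lx = nx/n0 = nx/2000: 1, 0.58, 0.319, 0.129, 0.031, 0
R0 = Σ lx·mx = 0 + 0 + 0.1914 + 0.1419 + 0.0217 + 0 = 0.355
R0 < 1, so the population is declining.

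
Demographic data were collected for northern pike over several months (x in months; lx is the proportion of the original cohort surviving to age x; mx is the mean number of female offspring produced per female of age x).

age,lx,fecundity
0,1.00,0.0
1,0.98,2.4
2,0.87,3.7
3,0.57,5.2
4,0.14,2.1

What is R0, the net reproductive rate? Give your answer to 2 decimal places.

lx·mx by age: 0, 2.352, 3.219, 2.964, 0.294
R0 = Σ lx·mx = 8.829 → 8.83

8.83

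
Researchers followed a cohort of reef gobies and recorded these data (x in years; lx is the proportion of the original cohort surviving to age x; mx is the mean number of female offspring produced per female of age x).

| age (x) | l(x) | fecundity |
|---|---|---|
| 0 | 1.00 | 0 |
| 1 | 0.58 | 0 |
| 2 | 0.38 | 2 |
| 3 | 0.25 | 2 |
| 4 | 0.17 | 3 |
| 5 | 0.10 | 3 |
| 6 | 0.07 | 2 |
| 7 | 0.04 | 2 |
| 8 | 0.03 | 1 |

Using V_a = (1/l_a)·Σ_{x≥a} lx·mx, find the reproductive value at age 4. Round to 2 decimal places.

lx·mx for x ≥ 4: 0.51, 0.3, 0.14, 0.08, 0.03 → sum = 1.06
V_4 = 1.06 / l_4 = 1.06 / 0.17 = 6.235294… → 6.24

6.24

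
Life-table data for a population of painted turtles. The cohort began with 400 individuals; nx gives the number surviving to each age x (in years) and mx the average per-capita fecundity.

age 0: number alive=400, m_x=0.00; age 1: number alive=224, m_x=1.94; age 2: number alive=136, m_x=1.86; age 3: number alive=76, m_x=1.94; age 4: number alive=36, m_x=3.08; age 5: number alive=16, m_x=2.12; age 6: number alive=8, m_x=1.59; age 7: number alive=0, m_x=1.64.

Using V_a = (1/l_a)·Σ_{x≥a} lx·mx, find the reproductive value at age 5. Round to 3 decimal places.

2.915

lx = nx/n0 = nx/400: 1, 0.56, 0.34, 0.19, 0.09, 0.04, 0.02, 0
lx·mx for x ≥ 5: 0.0848, 0.0318, 0 → sum = 0.1166
V_5 = 0.1166 / l_5 = 0.1166 / 0.04 = 2.915 → 2.915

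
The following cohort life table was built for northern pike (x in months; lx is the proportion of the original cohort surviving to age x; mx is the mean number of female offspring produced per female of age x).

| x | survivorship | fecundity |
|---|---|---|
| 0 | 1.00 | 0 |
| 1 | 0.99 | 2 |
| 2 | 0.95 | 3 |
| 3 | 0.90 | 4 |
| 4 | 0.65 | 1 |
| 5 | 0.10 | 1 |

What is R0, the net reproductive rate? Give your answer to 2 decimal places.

9.18

lx·mx by age: 0, 1.98, 2.85, 3.6, 0.65, 0.1
R0 = Σ lx·mx = 9.18 → 9.18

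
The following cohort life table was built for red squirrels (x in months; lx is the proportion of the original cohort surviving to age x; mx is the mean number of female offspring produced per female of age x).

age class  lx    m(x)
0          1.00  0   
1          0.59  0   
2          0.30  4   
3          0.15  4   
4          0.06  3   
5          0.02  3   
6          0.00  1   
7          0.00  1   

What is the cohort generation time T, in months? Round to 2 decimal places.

2.56

lx·mx: 0, 0, 1.2, 0.6, 0.18, 0.06, 0, 0 → R0 = 2.04
x·lx·mx: 0, 0, 2.4, 1.8, 0.72, 0.3, 0, 0 → Σ = 5.22
T = 5.22 / 2.04 = 2.558824… → 2.56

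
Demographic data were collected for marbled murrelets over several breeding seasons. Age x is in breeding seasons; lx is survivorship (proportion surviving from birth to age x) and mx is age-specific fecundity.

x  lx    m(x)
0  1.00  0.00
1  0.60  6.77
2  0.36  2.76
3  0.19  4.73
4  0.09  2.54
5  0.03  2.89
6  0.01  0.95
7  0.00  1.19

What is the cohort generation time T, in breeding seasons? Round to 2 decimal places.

lx·mx: 0, 4.062, 0.9936, 0.8987, 0.2286, 0.0867, 0.0095, 0 → R0 = 6.2791
x·lx·mx: 0, 4.062, 1.9872, 2.6961, 0.9144, 0.4335, 0.057, 0 → Σ = 10.1502
T = 10.1502 / 6.2791 = 1.616506… → 1.62

1.62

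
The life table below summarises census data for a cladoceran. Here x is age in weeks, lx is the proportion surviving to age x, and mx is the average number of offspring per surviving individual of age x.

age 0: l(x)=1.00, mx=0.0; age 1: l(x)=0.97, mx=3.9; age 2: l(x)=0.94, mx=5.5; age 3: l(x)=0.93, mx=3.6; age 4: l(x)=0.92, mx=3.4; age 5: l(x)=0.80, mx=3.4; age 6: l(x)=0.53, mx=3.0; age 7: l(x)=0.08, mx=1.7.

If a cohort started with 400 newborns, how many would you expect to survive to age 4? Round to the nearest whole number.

Expected survivors = N0 · l_4 = 400 × 0.92 = 368 → 368

368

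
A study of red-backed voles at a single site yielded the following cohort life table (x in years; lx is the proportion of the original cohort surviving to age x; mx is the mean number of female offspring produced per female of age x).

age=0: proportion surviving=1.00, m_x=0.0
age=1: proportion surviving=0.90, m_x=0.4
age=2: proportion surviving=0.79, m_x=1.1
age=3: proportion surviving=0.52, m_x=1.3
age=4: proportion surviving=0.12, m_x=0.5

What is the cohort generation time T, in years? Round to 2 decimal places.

2.22

lx·mx: 0, 0.36, 0.869, 0.676, 0.06 → R0 = 1.965
x·lx·mx: 0, 0.36, 1.738, 2.028, 0.24 → Σ = 4.366
T = 4.366 / 1.965 = 2.221883… → 2.22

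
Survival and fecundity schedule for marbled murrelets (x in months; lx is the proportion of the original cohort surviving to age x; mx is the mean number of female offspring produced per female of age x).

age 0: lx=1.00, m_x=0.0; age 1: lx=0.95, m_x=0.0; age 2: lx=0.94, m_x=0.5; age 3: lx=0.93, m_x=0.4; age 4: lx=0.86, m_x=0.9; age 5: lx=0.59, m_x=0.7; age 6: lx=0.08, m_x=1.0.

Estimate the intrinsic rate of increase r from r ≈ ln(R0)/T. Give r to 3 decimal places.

0.204

R0 = Σ lx·mx = 0 + 0 + 0.47 + 0.372 + 0.774 + 0.413 + 0.08 = 2.109
Σ x·lx·mx = 7.697; T = 7.697/2.109 = 3.6496…
r ≈ ln(R0)/T = ln(2.109)/3.6496… = 0.20446… → 0.204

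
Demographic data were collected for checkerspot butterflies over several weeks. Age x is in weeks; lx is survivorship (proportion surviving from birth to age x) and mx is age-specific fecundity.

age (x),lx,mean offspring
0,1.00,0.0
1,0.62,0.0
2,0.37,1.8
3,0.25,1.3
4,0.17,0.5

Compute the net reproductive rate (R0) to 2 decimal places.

1.08

lx·mx by age: 0, 0, 0.666, 0.325, 0.085
R0 = Σ lx·mx = 1.076 → 1.08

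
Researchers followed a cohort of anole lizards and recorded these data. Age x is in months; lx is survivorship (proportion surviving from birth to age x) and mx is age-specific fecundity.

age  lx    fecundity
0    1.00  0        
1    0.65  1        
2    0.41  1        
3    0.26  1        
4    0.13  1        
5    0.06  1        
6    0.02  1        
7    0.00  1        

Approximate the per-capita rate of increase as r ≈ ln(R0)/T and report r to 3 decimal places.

0.204

R0 = Σ lx·mx = 0 + 0.65 + 0.41 + 0.26 + 0.13 + 0.06 + 0.02 + 0 = 1.53
Σ x·lx·mx = 3.19; T = 3.19/1.53 = 2.08497…
r ≈ ln(R0)/T = ln(1.53)/2.08497… = 0.20397… → 0.204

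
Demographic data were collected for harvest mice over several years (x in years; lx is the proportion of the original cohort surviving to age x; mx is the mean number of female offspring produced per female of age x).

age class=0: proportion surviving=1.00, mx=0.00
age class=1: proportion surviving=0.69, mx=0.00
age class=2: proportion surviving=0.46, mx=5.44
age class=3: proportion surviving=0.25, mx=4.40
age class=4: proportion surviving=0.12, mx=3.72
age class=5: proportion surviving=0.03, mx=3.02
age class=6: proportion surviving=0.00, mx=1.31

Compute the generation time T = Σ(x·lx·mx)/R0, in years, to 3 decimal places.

2.547

lx·mx: 0, 0, 2.5024, 1.1, 0.4464, 0.0906, 0 → R0 = 4.1394
x·lx·mx: 0, 0, 5.0048, 3.3, 1.7856, 0.453, 0 → Σ = 10.5434
T = 10.5434 / 4.1394 = 2.547084… → 2.547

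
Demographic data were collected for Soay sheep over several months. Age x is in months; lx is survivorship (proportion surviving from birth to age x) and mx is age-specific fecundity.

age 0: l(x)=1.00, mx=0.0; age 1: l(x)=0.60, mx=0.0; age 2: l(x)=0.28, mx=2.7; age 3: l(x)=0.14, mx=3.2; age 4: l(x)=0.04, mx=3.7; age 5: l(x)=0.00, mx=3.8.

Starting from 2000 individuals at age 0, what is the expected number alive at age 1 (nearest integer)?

1200

Expected survivors = N0 · l_1 = 2000 × 0.60 = 1200 → 1200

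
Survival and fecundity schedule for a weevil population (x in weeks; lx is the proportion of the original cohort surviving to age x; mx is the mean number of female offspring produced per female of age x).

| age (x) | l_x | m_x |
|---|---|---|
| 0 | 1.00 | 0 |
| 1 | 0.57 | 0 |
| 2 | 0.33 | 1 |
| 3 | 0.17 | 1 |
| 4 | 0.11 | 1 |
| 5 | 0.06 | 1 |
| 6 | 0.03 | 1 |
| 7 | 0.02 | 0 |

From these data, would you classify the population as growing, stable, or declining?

declining

R0 = Σ lx·mx = 0 + 0 + 0.33 + 0.17 + 0.11 + 0.06 + 0.03 + 0 = 0.7
R0 < 1, so the population is declining.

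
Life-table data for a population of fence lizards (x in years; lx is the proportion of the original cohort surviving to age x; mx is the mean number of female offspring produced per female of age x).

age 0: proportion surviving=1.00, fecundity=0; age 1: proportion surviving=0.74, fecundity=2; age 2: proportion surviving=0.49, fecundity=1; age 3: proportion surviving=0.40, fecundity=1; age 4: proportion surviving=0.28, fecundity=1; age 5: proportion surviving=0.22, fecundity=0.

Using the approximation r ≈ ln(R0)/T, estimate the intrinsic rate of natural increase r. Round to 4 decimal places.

0.5403

R0 = Σ lx·mx = 0 + 1.48 + 0.49 + 0.4 + 0.28 + 0 = 2.65
Σ x·lx·mx = 4.78; T = 4.78/2.65 = 1.80377…
r ≈ ln(R0)/T = ln(2.65)/1.80377… = 0.540289… → 0.5403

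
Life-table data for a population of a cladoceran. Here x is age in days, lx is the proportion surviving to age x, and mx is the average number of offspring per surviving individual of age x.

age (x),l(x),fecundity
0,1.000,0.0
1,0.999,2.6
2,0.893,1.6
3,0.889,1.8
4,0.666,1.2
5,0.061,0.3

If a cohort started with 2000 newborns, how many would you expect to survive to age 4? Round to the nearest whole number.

1332

Expected survivors = N0 · l_4 = 2000 × 0.666 = 1332 → 1332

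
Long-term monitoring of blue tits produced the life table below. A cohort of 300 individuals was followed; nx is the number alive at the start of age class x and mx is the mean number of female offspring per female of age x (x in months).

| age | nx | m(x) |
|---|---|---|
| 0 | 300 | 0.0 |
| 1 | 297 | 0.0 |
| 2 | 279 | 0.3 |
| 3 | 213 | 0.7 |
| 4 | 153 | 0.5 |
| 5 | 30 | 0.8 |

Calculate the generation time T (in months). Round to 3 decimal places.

3.122

lx = nx/n0 = nx/300: 1, 0.99, 0.93, 0.71, 0.51, 0.1
lx·mx: 0, 0, 0.279, 0.497, 0.255, 0.08 → R0 = 1.111
x·lx·mx: 0, 0, 0.558, 1.491, 1.02, 0.4 → Σ = 3.469
T = 3.469 / 1.111 = 3.122412… → 3.122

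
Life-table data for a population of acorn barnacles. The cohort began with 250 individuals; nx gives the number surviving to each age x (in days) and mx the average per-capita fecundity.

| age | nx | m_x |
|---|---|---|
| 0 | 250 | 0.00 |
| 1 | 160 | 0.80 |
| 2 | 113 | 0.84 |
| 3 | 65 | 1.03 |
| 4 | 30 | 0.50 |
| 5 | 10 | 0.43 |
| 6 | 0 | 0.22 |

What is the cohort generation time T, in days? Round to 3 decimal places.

lx = nx/n0 = nx/250: 1, 0.64, 0.452, 0.26, 0.12, 0.04, 0
lx·mx: 0, 0.512, 0.37968, 0.2678, 0.06, 0.0172, 0 → R0 = 1.23668
x·lx·mx: 0, 0.512, 0.75936, 0.8034, 0.24, 0.086, 0 → Σ = 2.40076
T = 2.40076 / 1.23668 = 1.941294… → 1.941

1.941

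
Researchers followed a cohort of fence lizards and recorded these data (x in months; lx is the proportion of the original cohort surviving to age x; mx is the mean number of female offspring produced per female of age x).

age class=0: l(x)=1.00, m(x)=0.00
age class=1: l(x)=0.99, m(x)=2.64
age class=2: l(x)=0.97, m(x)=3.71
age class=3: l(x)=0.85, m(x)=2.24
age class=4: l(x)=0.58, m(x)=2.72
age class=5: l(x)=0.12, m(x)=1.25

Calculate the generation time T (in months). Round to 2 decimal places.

lx·mx: 0, 2.6136, 3.5987, 1.904, 1.5776, 0.15 → R0 = 9.8439
x·lx·mx: 0, 2.6136, 7.1974, 5.712, 6.3104, 0.75 → Σ = 22.5834
T = 22.5834 / 9.8439 = 2.294152… → 2.29

2.29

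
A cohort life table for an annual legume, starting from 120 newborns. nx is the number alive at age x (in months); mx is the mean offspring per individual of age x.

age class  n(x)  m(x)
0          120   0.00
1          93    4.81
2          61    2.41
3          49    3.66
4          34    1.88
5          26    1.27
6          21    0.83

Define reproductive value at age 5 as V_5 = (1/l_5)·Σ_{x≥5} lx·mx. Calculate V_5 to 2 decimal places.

lx = nx/n0 = nx/120: 1, 0.775, 0.50833…, 0.40833…, 0.28333…, 0.21667…, 0.175
lx·mx for x ≥ 5: 0.275167…, 0.14525 → sum = 0.420417…
V_5 = 0.420417… / l_5 = 0.420417… / 0.216667… = 1.940385… → 1.94

1.94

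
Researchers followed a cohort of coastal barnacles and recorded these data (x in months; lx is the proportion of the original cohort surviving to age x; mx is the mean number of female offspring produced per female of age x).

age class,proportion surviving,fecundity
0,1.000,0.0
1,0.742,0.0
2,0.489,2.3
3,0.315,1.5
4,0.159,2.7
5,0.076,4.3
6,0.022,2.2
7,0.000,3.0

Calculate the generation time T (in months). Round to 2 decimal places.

3.04

lx·mx: 0, 0, 1.1247, 0.4725, 0.4293, 0.3268, 0.0484, 0 → R0 = 2.4017
x·lx·mx: 0, 0, 2.2494, 1.4175, 1.7172, 1.634, 0.2904, 0 → Σ = 7.3085
T = 7.3085 / 2.4017 = 3.043053… → 3.04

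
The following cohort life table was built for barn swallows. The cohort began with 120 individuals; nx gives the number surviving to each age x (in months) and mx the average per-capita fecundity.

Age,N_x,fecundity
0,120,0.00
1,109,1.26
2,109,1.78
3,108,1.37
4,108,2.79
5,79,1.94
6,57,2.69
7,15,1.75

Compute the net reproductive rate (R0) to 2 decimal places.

9.28

lx = nx/n0 = nx/120: 1, 0.90833…, 0.90833…, 0.9, 0.9, 0.65833…, 0.475, 0.125
lx·mx by age: 0, 1.1445…, 1.616833…, 1.233, 2.511, 1.277167…, 1.27775, 0.21875
R0 = Σ lx·mx = 9.279… → 9.28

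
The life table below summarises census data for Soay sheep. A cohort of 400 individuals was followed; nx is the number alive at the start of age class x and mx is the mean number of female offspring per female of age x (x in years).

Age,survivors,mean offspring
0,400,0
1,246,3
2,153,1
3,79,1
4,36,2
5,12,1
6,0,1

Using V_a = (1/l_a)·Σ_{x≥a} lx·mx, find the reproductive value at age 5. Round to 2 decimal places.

lx = nx/n0 = nx/400: 1, 0.615, 0.3825, 0.1975, 0.09, 0.03, 0
lx·mx for x ≥ 5: 0.03, 0 → sum = 0.03
V_5 = 0.03 / l_5 = 0.03 / 0.03 = 1 → 1.00

1.00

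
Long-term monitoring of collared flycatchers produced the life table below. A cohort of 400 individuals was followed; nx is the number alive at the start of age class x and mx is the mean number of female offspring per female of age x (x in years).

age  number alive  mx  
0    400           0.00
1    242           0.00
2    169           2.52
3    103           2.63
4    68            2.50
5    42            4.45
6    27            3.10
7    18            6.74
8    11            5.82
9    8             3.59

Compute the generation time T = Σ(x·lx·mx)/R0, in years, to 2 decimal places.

lx = nx/n0 = nx/400: 1, 0.605, 0.4225, 0.2575, 0.17, 0.105, 0.0675, 0.045, 0.0275, 0.02
lx·mx: 0, 0, 1.0647, 0.677225, 0.425, 0.46725, 0.20925, 0.3033, 0.16005, 0.0718 → R0 = 3.378575
x·lx·mx: 0, 0, 2.1294, 2.031675, 1.7, 2.33625, 1.2555, 2.1231, 1.2804, 0.6462 → Σ = 13.502525
T = 13.502525 / 3.378575 = 3.996515… → 4.00

4.00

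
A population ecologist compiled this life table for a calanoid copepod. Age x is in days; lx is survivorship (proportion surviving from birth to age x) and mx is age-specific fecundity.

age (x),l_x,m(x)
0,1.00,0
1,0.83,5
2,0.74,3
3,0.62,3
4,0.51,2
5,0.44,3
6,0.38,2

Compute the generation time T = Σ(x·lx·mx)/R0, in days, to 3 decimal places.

2.596

lx·mx: 0, 4.15, 2.22, 1.86, 1.02, 1.32, 0.76 → R0 = 11.33
x·lx·mx: 0, 4.15, 4.44, 5.58, 4.08, 6.6, 4.56 → Σ = 29.41
T = 29.41 / 11.33 = 2.595763… → 2.596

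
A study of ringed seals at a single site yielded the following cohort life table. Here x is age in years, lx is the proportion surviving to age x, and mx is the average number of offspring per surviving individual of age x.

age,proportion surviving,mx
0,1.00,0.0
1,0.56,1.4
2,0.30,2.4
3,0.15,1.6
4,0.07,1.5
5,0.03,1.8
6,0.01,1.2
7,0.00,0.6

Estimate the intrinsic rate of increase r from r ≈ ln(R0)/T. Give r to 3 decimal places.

R0 = Σ lx·mx = 0 + 0.784 + 0.72 + 0.24 + 0.105 + 0.054 + 0.012 + 0 = 1.915
Σ x·lx·mx = 3.706; T = 3.706/1.915 = 1.93525…
r ≈ ln(R0)/T = ln(1.915)/1.93525… = 0.33573… → 0.336

0.336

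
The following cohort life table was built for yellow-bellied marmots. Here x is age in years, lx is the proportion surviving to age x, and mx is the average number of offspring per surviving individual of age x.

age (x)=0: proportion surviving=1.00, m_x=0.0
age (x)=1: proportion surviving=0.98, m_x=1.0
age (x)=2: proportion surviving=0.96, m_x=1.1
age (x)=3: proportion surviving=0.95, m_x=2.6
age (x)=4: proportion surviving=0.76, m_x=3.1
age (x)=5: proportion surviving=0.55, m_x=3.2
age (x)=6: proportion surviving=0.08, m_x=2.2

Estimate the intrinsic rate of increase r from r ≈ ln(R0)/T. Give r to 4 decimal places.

0.6424

R0 = Σ lx·mx = 0 + 0.98 + 1.056 + 2.47 + 2.356 + 1.76 + 0.176 = 8.798
Σ x·lx·mx = 29.782; T = 29.782/8.798 = 3.38509…
r ≈ ln(R0)/T = ln(8.798)/3.38509… = 0.642384… → 0.6424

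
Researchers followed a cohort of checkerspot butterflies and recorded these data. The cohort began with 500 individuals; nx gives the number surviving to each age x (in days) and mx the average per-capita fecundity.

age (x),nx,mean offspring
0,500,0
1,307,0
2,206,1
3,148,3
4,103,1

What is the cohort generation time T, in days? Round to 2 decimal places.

lx = nx/n0 = nx/500: 1, 0.614, 0.412, 0.296, 0.206
lx·mx: 0, 0, 0.412, 0.888, 0.206 → R0 = 1.506
x·lx·mx: 0, 0, 0.824, 2.664, 0.824 → Σ = 4.312
T = 4.312 / 1.506 = 2.863214… → 2.86

2.86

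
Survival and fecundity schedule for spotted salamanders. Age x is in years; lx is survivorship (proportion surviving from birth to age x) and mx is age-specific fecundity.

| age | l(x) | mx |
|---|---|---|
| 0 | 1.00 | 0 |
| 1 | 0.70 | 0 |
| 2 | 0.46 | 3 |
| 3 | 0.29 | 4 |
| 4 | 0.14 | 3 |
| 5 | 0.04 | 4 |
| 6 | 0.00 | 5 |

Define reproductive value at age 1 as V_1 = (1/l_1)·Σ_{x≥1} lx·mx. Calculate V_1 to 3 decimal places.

lx·mx for x ≥ 1: 0, 1.38, 1.16, 0.42, 0.16, 0 → sum = 3.12
V_1 = 3.12 / l_1 = 3.12 / 0.7 = 4.457143… → 4.457

4.457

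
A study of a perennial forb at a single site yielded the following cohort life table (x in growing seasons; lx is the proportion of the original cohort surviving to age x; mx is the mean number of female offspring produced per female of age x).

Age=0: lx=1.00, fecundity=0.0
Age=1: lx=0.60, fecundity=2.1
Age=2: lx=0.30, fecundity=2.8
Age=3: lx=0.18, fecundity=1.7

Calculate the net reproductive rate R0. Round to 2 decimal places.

lx·mx by age: 0, 1.26, 0.84, 0.306
R0 = Σ lx·mx = 2.406 → 2.41

2.41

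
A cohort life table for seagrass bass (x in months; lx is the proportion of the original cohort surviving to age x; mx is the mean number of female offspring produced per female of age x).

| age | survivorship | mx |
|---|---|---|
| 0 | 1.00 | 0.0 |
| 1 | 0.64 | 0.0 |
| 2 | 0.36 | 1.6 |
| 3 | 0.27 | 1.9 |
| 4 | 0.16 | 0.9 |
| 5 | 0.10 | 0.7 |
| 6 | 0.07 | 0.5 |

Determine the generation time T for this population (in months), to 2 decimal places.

2.86

lx·mx: 0, 0, 0.576, 0.513, 0.144, 0.07, 0.035 → R0 = 1.338
x·lx·mx: 0, 0, 1.152, 1.539, 0.576, 0.35, 0.21 → Σ = 3.827
T = 3.827 / 1.338 = 2.860239… → 2.86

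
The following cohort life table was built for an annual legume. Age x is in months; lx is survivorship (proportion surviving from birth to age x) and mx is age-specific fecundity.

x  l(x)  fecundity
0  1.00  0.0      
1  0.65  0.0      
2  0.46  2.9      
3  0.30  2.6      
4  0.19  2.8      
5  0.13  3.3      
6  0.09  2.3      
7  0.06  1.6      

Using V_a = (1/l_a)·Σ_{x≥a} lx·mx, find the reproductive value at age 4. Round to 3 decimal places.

lx·mx for x ≥ 4: 0.532, 0.429, 0.207, 0.096 → sum = 1.264
V_4 = 1.264 / l_4 = 1.264 / 0.19 = 6.652632… → 6.653

6.653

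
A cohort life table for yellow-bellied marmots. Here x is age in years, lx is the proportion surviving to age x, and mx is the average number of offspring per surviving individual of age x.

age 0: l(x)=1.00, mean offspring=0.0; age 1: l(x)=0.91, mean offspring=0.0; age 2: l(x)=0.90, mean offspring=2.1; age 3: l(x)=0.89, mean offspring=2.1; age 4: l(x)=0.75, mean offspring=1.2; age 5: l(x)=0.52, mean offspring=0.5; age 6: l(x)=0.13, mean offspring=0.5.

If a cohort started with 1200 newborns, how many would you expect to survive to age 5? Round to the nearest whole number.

Expected survivors = N0 · l_5 = 1200 × 0.52 = 624 → 624

624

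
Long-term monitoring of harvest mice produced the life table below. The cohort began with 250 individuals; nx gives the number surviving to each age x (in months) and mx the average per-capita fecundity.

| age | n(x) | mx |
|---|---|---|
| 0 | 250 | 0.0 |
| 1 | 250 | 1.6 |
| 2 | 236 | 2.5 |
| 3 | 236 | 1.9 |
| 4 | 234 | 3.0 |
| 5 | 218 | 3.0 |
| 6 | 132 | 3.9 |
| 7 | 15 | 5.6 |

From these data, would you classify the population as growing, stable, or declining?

lx = nx/n0 = nx/250: 1, 1, 0.944, 0.944, 0.936, 0.872, 0.528, 0.06
R0 = Σ lx·mx = 0 + 1.6 + 2.36 + 1.7936 + 2.808 + 2.616 + 2.0592 + 0.336 = 13.5728
R0 > 1, so the population is growing.

growing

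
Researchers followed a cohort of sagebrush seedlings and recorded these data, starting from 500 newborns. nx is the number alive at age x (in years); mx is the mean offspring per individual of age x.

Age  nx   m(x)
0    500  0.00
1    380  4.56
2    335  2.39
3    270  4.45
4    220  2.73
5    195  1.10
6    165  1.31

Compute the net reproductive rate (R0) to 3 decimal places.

lx = nx/n0 = nx/500: 1, 0.76, 0.67, 0.54, 0.44, 0.39, 0.33
lx·mx by age: 0, 3.4656, 1.6013, 2.403, 1.2012, 0.429, 0.4323
R0 = Σ lx·mx = 9.5324 → 9.532

9.532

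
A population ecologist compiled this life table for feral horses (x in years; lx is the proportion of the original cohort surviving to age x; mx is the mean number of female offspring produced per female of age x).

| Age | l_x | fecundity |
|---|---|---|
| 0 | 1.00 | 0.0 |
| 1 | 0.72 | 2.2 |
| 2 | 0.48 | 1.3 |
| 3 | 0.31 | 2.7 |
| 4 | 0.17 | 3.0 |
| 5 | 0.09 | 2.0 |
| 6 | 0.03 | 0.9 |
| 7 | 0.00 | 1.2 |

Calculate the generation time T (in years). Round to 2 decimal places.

lx·mx: 0, 1.584, 0.624, 0.837, 0.51, 0.18, 0.027, 0 → R0 = 3.762
x·lx·mx: 0, 1.584, 1.248, 2.511, 2.04, 0.9, 0.162, 0 → Σ = 8.445
T = 8.445 / 3.762 = 2.244817… → 2.24

2.24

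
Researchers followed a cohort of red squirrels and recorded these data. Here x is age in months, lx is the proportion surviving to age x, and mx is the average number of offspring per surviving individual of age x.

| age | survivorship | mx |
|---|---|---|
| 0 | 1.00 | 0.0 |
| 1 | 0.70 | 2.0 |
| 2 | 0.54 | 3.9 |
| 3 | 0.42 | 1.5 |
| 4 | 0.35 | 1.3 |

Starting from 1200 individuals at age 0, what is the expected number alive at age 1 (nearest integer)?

Expected survivors = N0 · l_1 = 1200 × 0.70 = 840 → 840

840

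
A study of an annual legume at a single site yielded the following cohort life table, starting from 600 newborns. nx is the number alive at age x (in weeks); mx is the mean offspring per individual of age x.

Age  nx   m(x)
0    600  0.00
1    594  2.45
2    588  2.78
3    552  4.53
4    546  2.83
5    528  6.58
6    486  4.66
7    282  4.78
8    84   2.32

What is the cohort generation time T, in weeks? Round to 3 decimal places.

4.187

lx = nx/n0 = nx/600: 1, 0.99, 0.98, 0.92, 0.91, 0.88, 0.81, 0.47, 0.14
lx·mx: 0, 2.4255, 2.7244, 4.1676, 2.5753, 5.7904, 3.7746, 2.2466, 0.3248 → R0 = 24.0292
x·lx·mx: 0, 2.4255, 5.4488, 12.5028, 10.3012, 28.952, 22.6476, 15.7262, 2.5984 → Σ = 100.6025
T = 100.6025 / 24.0292 = 4.186677… → 4.187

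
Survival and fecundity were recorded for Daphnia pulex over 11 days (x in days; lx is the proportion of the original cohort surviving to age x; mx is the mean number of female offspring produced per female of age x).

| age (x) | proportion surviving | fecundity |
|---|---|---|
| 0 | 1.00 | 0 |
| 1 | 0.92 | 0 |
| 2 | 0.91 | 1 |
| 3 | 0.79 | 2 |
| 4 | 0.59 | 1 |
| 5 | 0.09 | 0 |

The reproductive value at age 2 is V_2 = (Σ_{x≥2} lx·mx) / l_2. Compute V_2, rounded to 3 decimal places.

lx·mx for x ≥ 2: 0.91, 1.58, 0.59, 0 → sum = 3.08
V_2 = 3.08 / l_2 = 3.08 / 0.91 = 3.384615… → 3.385

3.385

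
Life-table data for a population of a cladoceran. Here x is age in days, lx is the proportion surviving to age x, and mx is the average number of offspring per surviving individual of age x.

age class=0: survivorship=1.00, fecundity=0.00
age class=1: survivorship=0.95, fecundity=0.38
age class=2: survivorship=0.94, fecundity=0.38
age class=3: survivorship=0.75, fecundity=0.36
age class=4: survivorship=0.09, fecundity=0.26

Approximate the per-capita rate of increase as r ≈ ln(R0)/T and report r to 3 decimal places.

R0 = Σ lx·mx = 0 + 0.361 + 0.3572 + 0.27 + 0.0234 = 1.0116
Σ x·lx·mx = 1.979; T = 1.979/1.0116 = 1.95631…
r ≈ ln(R0)/T = ln(1.0116)/1.95631… = 0.0059… → 0.006

0.006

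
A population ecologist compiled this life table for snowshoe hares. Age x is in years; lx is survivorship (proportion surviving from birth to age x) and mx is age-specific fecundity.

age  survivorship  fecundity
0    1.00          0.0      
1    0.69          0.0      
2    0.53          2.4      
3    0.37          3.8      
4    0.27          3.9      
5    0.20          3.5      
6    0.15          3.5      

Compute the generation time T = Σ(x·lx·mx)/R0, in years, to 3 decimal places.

3.556

lx·mx: 0, 0, 1.272, 1.406, 1.053, 0.7, 0.525 → R0 = 4.956
x·lx·mx: 0, 0, 2.544, 4.218, 4.212, 3.5, 3.15 → Σ = 17.624
T = 17.624 / 4.956 = 3.556094… → 3.556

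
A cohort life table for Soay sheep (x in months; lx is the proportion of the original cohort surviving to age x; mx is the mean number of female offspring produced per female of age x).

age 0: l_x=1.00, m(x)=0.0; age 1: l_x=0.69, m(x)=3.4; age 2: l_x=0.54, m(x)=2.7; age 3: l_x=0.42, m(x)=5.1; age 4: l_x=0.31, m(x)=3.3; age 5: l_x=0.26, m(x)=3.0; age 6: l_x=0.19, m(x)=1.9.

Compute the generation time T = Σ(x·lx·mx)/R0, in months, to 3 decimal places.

lx·mx: 0, 2.346, 1.458, 2.142, 1.023, 0.78, 0.361 → R0 = 8.11
x·lx·mx: 0, 2.346, 2.916, 6.426, 4.092, 3.9, 2.166 → Σ = 21.846
T = 21.846 / 8.11 = 2.693711… → 2.694

2.694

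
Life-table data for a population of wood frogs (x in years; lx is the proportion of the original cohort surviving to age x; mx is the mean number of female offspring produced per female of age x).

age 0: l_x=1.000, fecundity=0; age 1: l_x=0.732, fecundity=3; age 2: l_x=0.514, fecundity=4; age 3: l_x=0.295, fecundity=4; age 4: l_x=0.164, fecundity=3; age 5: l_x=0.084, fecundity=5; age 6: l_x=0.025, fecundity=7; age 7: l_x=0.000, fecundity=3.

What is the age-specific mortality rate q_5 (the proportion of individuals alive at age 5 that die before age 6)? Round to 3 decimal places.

0.702

q_5 = (l_5 − l_6) / l_5 = (0.084 − 0.025) / 0.084
     = 0.059 / 0.084 = 0.702381… → 0.702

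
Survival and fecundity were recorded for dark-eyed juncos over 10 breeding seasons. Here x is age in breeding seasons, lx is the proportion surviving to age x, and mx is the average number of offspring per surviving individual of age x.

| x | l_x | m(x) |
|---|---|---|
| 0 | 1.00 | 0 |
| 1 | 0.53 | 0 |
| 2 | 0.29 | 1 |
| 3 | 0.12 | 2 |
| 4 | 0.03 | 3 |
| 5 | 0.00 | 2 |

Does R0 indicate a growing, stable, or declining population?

R0 = Σ lx·mx = 0 + 0 + 0.29 + 0.24 + 0.09 + 0 = 0.62
R0 < 1, so the population is declining.

declining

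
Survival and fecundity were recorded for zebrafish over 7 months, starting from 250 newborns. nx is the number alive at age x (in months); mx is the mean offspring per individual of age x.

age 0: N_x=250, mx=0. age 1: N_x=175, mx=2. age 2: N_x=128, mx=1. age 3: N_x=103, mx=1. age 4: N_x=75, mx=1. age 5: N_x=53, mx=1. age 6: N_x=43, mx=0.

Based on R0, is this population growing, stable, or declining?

lx = nx/n0 = nx/250: 1, 0.7, 0.512, 0.412, 0.3, 0.212, 0.172
R0 = Σ lx·mx = 0 + 1.4 + 0.512 + 0.412 + 0.3 + 0.212 + 0 = 2.836
R0 > 1, so the population is growing.

growing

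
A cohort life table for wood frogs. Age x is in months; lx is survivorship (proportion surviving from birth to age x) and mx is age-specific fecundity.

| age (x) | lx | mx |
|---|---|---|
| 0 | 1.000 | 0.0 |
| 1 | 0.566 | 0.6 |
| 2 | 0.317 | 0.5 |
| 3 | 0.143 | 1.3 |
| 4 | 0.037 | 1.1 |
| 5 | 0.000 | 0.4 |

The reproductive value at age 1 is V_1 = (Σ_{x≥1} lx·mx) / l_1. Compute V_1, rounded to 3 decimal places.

1.280

lx·mx for x ≥ 1: 0.3396, 0.1585, 0.1859, 0.0407, 0 → sum = 0.7247
V_1 = 0.7247 / l_1 = 0.7247 / 0.566 = 1.280389… → 1.280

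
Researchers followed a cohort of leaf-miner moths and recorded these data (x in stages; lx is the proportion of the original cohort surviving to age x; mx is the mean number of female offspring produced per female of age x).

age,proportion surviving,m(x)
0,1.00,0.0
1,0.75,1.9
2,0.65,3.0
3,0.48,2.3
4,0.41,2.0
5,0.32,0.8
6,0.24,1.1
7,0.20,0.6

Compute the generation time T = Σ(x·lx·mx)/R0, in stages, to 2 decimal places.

lx·mx: 0, 1.425, 1.95, 1.104, 0.82, 0.256, 0.264, 0.12 → R0 = 5.939
x·lx·mx: 0, 1.425, 3.9, 3.312, 3.28, 1.28, 1.584, 0.84 → Σ = 15.621
T = 15.621 / 5.939 = 2.630241… → 2.63

2.63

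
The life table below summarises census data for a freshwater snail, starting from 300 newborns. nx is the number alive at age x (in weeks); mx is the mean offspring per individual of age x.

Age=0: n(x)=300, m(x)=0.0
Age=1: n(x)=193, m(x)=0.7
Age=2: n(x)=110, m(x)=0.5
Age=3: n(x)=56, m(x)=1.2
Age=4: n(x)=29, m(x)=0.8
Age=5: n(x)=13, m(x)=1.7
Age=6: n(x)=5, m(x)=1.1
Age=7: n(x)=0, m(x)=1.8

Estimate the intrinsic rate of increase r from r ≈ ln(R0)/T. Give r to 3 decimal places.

lx = nx/n0 = nx/300: 1, 0.64333…, 0.36667…, 0.18667…, 0.09667…, 0.04333…, 0.01667…, 0
R0 = Σ lx·mx = 0 + 0.45033… + 0.18333… + 0.224… + 0.07733… + 0.07367… + 0.01833… + 0 = 1.027…
Σ x·lx·mx = 2.276667…; T = 2.276667…/1.027… = 2.21681…
r ≈ ln(R0)/T = ln(1.027…)/2.21681… = 0.01202… → 0.012

0.012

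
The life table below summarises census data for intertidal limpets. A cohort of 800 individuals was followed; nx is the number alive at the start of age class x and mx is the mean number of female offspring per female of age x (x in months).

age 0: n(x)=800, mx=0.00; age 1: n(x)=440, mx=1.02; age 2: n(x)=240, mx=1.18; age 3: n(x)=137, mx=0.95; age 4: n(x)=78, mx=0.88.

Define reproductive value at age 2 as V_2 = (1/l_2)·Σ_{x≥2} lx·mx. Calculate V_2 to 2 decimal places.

2.01

lx = nx/n0 = nx/800: 1, 0.55, 0.3, 0.17125, 0.0975
lx·mx for x ≥ 2: 0.354, 0.162688…, 0.0858 → sum = 0.602488…
V_2 = 0.602488… / l_2 = 0.602488… / 0.3 = 2.008292… → 2.01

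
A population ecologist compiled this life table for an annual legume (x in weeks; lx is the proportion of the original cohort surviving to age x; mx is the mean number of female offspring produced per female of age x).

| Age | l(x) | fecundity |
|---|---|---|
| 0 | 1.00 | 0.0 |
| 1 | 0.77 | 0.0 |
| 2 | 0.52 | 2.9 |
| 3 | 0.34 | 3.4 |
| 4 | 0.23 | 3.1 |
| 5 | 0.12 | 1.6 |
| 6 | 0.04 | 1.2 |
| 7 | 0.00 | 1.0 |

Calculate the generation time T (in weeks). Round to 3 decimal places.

2.926

lx·mx: 0, 0, 1.508, 1.156, 0.713, 0.192, 0.048, 0 → R0 = 3.617
x·lx·mx: 0, 0, 3.016, 3.468, 2.852, 0.96, 0.288, 0 → Σ = 10.584
T = 10.584 / 3.617 = 2.926182… → 2.926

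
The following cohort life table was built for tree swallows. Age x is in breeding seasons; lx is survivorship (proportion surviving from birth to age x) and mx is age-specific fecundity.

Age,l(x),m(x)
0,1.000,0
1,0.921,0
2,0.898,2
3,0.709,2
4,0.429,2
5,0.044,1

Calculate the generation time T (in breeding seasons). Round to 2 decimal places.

2.79

lx·mx: 0, 0, 1.796, 1.418, 0.858, 0.044 → R0 = 4.116
x·lx·mx: 0, 0, 3.592, 4.254, 3.432, 0.22 → Σ = 11.498
T = 11.498 / 4.116 = 2.793489… → 2.79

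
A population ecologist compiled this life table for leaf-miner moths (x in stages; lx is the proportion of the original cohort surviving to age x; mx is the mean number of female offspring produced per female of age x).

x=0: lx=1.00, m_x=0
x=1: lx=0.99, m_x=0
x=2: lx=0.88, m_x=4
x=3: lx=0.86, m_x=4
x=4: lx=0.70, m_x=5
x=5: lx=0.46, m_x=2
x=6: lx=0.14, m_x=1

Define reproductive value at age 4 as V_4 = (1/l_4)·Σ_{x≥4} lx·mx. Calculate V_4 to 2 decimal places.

6.51

lx·mx for x ≥ 4: 3.5, 0.92, 0.14 → sum = 4.56
V_4 = 4.56 / l_4 = 4.56 / 0.7 = 6.514286… → 6.51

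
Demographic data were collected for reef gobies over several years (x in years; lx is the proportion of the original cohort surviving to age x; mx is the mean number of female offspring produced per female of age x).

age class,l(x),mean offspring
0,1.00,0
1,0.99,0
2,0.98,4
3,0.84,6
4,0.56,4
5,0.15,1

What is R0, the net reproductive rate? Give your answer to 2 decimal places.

11.35

lx·mx by age: 0, 0, 3.92, 5.04, 2.24, 0.15
R0 = Σ lx·mx = 11.35 → 11.35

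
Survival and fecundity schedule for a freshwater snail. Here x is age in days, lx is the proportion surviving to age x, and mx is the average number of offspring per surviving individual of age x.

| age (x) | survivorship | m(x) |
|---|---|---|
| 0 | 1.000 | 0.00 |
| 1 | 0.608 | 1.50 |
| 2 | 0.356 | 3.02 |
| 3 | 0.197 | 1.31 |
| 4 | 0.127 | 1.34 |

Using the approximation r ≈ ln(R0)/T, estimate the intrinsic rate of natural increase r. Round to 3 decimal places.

R0 = Σ lx·mx = 0 + 0.912 + 1.07512 + 0.25807 + 0.17018 = 2.41537
Σ x·lx·mx = 4.51717; T = 4.51717/2.41537 = 1.87018…
r ≈ ln(R0)/T = ln(2.41537)/1.87018… = 0.47153… → 0.472

0.472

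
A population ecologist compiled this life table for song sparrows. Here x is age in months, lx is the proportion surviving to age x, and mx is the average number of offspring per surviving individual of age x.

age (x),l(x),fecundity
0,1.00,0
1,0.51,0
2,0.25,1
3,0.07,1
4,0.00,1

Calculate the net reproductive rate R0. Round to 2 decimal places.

0.32

lx·mx by age: 0, 0, 0.25, 0.07, 0
R0 = Σ lx·mx = 0.32 → 0.32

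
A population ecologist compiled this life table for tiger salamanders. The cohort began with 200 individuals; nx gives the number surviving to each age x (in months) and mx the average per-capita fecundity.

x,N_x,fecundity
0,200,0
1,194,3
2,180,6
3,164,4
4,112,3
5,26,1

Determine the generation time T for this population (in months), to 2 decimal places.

2.31

lx = nx/n0 = nx/200: 1, 0.97, 0.9, 0.82, 0.56, 0.13
lx·mx: 0, 2.91, 5.4, 3.28, 1.68, 0.13 → R0 = 13.4
x·lx·mx: 0, 2.91, 10.8, 9.84, 6.72, 0.65 → Σ = 30.92
T = 30.92 / 13.4 = 2.307463… → 2.31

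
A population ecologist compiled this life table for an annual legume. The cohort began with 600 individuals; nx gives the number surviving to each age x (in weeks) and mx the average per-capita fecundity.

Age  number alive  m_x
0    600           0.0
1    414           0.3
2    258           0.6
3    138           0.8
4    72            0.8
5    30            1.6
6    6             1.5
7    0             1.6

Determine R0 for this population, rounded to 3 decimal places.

lx = nx/n0 = nx/600: 1, 0.69, 0.43, 0.23, 0.12, 0.05, 0.01, 0
lx·mx by age: 0, 0.207, 0.258, 0.184, 0.096, 0.08, 0.015, 0
R0 = Σ lx·mx = 0.84 → 0.840

0.840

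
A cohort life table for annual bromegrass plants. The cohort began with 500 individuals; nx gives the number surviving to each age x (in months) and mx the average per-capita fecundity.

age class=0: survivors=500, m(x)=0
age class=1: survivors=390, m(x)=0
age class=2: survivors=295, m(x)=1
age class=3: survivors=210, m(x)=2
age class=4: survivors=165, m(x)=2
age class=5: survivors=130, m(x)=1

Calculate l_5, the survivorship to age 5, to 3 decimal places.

0.260

l_5 = n_5/n_0 = 130/500 = 0.26 → 0.260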